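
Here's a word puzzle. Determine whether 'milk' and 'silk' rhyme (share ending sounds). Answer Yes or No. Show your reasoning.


Rime (stressed vowel + following sounds) of 'milk': -ilk = /ɪlk/
Rime of 'silk': -ilk = /ɪlk/
/ɪlk/ and /ɪlk/ are the same ending sound, so the words rhyme.

Yes


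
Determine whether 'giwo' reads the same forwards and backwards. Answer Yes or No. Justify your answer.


Forward: 'giwo'
Reversed: 'owig'
They differ.

No


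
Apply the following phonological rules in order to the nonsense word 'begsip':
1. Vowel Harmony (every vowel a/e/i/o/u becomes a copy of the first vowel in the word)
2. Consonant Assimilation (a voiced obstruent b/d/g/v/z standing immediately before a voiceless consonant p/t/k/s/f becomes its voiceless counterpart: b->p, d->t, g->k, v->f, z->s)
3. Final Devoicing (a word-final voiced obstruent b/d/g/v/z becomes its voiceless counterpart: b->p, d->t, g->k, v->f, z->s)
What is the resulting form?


Starting form: 'begsip'
Rule 1: Vowel Harmony: all vowels become 'e' (matching first vowel). 'begsip' -> 'begsep'
Rule 2: Consonant Assimilation: voiced obstruent before voiceless consonant becomes voiceless ('gs' -> 'ks'). 'begsep' -> 'beksep'
Rule 3: Final Devoicing: final consonant 'p' is not one of the voiced obstruents b/d/g/v/z. No change.
Final form: 'beksep'

beksep


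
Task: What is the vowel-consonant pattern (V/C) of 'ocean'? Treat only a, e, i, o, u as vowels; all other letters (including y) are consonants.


Letter mapping: o = V, c = C, e = V, a = V, n = C.

VCVVC


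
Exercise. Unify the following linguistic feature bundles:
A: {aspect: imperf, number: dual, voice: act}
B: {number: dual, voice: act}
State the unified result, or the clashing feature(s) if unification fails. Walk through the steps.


Compare features:
aspect: A=imperf vs B=_ -> unified: imperf
number: A=dual vs B=dual -> unified: dual
voice: A=act vs B=act -> unified: act
No clashes found.

Unified: {aspect: imperf, number: dual, voice: act}


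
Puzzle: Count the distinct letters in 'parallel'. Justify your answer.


Unique letters in 'parallel': {a, e, l, p, r} = 5 distinct letters.

5


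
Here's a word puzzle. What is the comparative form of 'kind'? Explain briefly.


Apply comparative formation (add -er): 'kind' -> 'kinder'.

kinder


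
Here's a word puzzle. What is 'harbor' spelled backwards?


Reverse 'harbor' character by character: 'robrah'.

robrah


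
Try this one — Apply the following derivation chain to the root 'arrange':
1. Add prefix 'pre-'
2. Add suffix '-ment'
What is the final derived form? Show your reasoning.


Step 1: Add prefix 'pre-' to 'arrange' = 'prearrange'
Step 2: Add suffix '-ment' to 'prearrange' = 'prearrangement'

prearrangement


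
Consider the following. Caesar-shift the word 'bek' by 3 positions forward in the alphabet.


Shift each letter by 3: b -> e, e -> h, k -> n. Result: 'ehn'.

ehn


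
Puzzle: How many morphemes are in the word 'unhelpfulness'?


Decomposition: un- (prefix) + help (root) + -ful (suffix) + -ness (suffix) = 4 morpheme(s)

4 morphemes


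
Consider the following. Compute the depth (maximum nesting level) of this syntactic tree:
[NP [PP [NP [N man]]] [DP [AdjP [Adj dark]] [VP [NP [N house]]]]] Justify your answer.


Count bracket nesting levels:
'[' at pos 0: depth = 1
'[' at pos 4: depth = 2
'[' at pos 8: depth = 3
'[' at pos 12: depth = 4
'[' at pos 22: depth = 2
'[' at pos 26: depth = 3
'[' at pos 32: depth = 4
'[' at pos 44: depth = 3
'[' at pos 48: depth = 4
'[' at pos 52: depth = 5
Maximum depth reached: 5

5


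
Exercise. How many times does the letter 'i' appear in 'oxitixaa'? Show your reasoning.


Letter 'i' in 'oxitixaa': found at position(s) 3, 5 = 2 occurrence(s).

2


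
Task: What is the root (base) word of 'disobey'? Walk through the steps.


Remove prefix 'dis' from 'disobey' to get root 'obey'.

obey


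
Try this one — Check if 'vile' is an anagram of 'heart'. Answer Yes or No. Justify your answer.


Sorted letters of 'vile': 'eilv'
Sorted letters of 'heart': 'aehrt'
They do not match.

No


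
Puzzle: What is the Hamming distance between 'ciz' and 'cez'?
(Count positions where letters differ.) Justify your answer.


Alignment:
Position 1: 'c' vs 'c' = match
Position 2: 'i' vs 'e' = DIFFER
Position 3: 'z' vs 'z' = match
Total differences: 1

1


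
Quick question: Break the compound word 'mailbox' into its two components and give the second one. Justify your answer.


Split 'mailbox' into 'mail' + 'box'. The second part is 'box'.

box


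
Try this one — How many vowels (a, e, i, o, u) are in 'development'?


Vowels in 'development': e, e, o, e = 4 vowels.

4


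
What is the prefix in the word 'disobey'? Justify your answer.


The word 'disobey' = 'dis' (prefix) + 'obey' (root). The prefix is 'dis'.

dis


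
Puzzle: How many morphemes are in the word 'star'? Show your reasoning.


Decomposition: star (free morpheme) = 1 morpheme(s)

1 morphemes


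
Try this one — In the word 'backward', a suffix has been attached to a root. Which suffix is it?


The word 'backward' = 'back' (root) + '-ward' (suffix). The suffix is '-ward'.

ward


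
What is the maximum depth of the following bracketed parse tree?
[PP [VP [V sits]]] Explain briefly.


Count bracket nesting levels:
'[' at pos 0: depth = 1
'[' at pos 4: depth = 2
'[' at pos 8: depth = 3
Maximum depth reached: 3

3


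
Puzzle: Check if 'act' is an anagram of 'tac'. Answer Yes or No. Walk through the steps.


Sorted letters of 'act': 'act'
Sorted letters of 'tac': 'act'
They match.

Yes


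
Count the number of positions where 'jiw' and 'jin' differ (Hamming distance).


Alignment:
Position 1: 'j' vs 'j' = match
Position 2: 'i' vs 'i' = match
Position 3: 'w' vs 'n' = DIFFER
Total differences: 1

1


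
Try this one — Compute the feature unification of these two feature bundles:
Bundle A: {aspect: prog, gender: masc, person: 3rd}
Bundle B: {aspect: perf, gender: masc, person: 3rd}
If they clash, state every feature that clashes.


Compare features:
aspect: A=prog vs B=perf -> CLASH
gender: A=masc vs B=masc -> unified: masc
person: A=3rd vs B=3rd -> unified: 3rd
Clash detected on feature 'aspect' (prog vs perf); unification fails.

CLASH on 'aspect' (prog vs perf)


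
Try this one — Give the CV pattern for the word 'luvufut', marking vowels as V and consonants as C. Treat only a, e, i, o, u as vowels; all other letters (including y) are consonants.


Letter mapping: l = C, u = V, v = C, u = V, f = C, u = V, t = C.

CVCVCVC


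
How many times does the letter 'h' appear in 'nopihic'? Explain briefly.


Letter 'h' in 'nopihic': found at position(s) 5 = 1 occurrence(s).

1


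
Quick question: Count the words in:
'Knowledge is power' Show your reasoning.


Split into words: Knowledge | is | power = 3 words.

3


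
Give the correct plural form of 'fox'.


Apply rule: Add -es (sibilant/fricative ending). 'fox' becomes 'foxes'.

foxes


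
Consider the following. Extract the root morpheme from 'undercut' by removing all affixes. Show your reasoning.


Remove prefix 'under' from 'undercut' to get root 'cut'.

cut


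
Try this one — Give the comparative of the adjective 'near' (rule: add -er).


Apply comparative formation (add -er): 'near' -> 'nearer'.

nearer


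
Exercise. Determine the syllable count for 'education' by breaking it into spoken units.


Break 'education' into syllables: ed-u-ca-tion -> ed | u | ca | tion = 4 syllables

4 syllables


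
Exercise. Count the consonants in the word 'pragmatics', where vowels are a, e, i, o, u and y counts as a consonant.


Consonants in 'pragmatics': p, r, g, m, t, c, s = 7 consonants.

7


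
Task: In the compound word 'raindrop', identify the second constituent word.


Split 'raindrop' into 'rain' + 'drop'. The second part is 'drop'.

drop


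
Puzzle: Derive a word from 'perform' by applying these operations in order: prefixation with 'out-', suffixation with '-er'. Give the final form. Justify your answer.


Step 1: Add prefix 'out-' to 'perform' = 'outperform'
Step 2: Add suffix '-er' to 'outperform' = 'outperformer'

outperformer


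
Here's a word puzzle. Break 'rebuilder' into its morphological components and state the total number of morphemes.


Step 1: Identify prefix: 're' (meaning: again)
Step 2: Identify root: 'build'
Step 3: Identify suffix(es): 'er'
Decomposition: re- (prefix: again) + build (root) + -er (suffix: one who)
Total morphemes: 3

3 morphemes (re- (prefix: again) + build (root) + -er (suffix: one who))


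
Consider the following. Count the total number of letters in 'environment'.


Spell out 'environment' and number each letter: e(1), n(2), v(3), i(4), r(5), o(6), n(7), m(8), e(9), n(10), t(11). Total: 11 letters.

11


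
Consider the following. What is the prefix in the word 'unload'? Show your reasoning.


The word 'unload' = 'un' (prefix) + 'load' (root). The prefix is 'un'.

un


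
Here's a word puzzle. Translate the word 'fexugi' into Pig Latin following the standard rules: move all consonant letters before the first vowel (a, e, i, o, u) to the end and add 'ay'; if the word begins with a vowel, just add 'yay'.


'fexugi': move consonant cluster 'f' to end and add 'ay': 'exugifay'.

exugifay


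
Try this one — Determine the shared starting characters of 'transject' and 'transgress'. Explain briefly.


Compare from the start: 5 characters match: 'trans'. Mismatch at position 6: 'j' vs 'g'.

trans


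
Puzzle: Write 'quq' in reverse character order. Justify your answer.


Reverse 'quq' character by character: 'quq'.

quq


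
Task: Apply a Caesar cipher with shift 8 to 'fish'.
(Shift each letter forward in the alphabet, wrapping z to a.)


Shift each letter by 8: f -> n, i -> q, s -> a, h -> p. Result: 'nqap'.

nqap


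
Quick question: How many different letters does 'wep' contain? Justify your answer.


Unique letters in 'wep': {e, p, w} = 3 distinct letters.

3


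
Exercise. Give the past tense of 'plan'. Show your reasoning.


Apply rule: Double final consonant and add -ed. 'plan' becomes 'planned'.

planned


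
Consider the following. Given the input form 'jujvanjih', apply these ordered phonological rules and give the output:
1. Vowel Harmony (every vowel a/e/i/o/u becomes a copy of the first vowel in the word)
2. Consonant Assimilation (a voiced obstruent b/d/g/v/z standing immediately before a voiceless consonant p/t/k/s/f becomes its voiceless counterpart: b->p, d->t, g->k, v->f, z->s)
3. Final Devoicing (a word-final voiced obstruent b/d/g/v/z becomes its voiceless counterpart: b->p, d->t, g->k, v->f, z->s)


Starting form: 'jujvanjih'
Rule 1: Vowel Harmony: all vowels become 'u' (matching first vowel). 'jujvanjih' -> 'jujvunjuh'
Rule 2: Consonant Assimilation: no voiced obstruent (b/d/g/v/z) stands immediately before a voiceless consonant (p/t/k/s/f). No change.
Rule 3: Final Devoicing: final consonant 'h' is not one of the voiced obstruents b/d/g/v/z. No change.
Final form: 'jujvunjuh'

jujvunjuh


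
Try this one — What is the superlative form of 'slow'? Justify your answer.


Apply superlative formation (add -est): 'slow' -> 'slowest'.

slowest


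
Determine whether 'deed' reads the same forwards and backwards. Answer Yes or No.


Forward: 'deed'
Reversed: 'deed'
They are identical.

Yes


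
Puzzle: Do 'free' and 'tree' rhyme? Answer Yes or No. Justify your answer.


Rime (stressed vowel + following sounds) of 'free': -ee = /iː/
Rime of 'tree': -ee = /iː/
/iː/ and /iː/ are the same ending sound, so the words rhyme.

Yes


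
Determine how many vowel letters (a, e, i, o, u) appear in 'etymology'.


Vowels in 'etymology': e, o, o = 3 vowels.

3


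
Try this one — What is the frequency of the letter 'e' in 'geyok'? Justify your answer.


Letter 'e' in 'geyok': found at position(s) 2 = 1 occurrence(s).

1


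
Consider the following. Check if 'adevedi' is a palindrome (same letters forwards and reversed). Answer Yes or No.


Forward: 'adevedi'
Reversed: 'ideveda'
They differ.

No


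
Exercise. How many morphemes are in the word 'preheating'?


Decomposition: pre- (prefix) + heat (root) + -ing (suffix) = 3 morpheme(s)

3 morphemes


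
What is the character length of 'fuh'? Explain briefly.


Spell out 'fuh' and number each letter: f(1), u(2), h(3). Total: 3 letters.

3


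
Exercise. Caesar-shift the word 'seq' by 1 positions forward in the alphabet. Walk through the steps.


Shift each letter by 1: s -> t, e -> f, q -> r. Result: 'tfr'.

tfr


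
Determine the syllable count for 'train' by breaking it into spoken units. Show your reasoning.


Break 'train' into syllables: train -> train = 1 syllable

1 syllable


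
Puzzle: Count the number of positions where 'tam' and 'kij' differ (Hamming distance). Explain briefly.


Alignment:
Position 1: 't' vs 'k' = DIFFER
Position 2: 'a' vs 'i' = DIFFER
Position 3: 'm' vs 'j' = DIFFER
Total differences: 3

3


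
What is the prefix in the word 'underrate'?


The word 'underrate' = 'under' (prefix) + 'rate' (root). The prefix is 'under'.

under


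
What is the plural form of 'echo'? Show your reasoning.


Apply rule: Add -es (consonant + o). 'echo' becomes 'echoes'.

echoes


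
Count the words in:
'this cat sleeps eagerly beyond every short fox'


Split into words: this | cat | sleeps | eagerly | beyond | every | short | fox = 8 words.

8


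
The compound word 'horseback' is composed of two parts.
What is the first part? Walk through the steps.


Split 'horseback' into 'horse' + 'back'. The first part is 'horse'.

horse


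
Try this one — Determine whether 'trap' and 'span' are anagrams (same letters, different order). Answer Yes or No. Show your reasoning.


Sorted letters of 'trap': 'aprt'
Sorted letters of 'span': 'anps'
They do not match.

No


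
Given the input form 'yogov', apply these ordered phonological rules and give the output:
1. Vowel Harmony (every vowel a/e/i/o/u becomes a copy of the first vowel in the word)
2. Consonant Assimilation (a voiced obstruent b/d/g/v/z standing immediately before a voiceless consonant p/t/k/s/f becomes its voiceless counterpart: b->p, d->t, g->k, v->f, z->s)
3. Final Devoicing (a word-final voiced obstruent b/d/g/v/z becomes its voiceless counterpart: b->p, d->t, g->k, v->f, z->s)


Starting form: 'yogov'
Rule 1: Vowel Harmony: all vowels already match. No change.
Rule 2: Consonant Assimilation: no voiced obstruent (b/d/g/v/z) stands immediately before a voiceless consonant (p/t/k/s/f). No change.
Rule 3: Final Devoicing: word-final voiced obstruent 'v' becomes voiceless 'f'. 'yogov' -> 'yogof'
Final form: 'yogof'

yogof


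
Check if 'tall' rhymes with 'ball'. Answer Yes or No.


Rime (stressed vowel + following sounds) of 'tall': -all = /ɔːl/
Rime of 'ball': -all = /ɔːl/
/ɔːl/ and /ɔːl/ are the same ending sound, so the words rhyme.

Yes


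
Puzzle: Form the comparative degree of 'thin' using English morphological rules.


Apply comparative formation (double final consonant, add -er): 'thin' -> 'thinner'.

thinner


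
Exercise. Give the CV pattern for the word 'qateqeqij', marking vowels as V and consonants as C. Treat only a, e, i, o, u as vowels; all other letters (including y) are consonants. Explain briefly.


Letter mapping: q = C, a = V, t = C, e = V, q = C, e = V, q = C, i = V, j = C.

CVCVCVCVC


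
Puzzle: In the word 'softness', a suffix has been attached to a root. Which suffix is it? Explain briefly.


The word 'softness' = 'soft' (root) + '-ness' (suffix). The suffix is '-ness'.

ness


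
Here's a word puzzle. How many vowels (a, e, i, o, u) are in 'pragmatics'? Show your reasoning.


Vowels in 'pragmatics': a, a, i = 3 vowels.

3


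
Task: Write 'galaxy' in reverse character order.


Reverse 'galaxy' character by character: 'yxalag'.

yxalag


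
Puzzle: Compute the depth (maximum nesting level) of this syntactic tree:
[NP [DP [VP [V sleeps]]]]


Count bracket nesting levels:
'[' at pos 0: depth = 1
'[' at pos 4: depth = 2
'[' at pos 8: depth = 3
'[' at pos 12: depth = 4
Maximum depth reached: 4

4


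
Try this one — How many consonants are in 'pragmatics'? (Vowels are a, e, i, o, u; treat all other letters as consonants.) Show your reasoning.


Consonants in 'pragmatics': p, r, g, m, t, c, s = 7 consonants.

7


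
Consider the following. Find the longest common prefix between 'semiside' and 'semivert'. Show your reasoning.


Compare from the start: 4 characters match: 'semi'. Mismatch at position 5: 's' vs 'v'.

semi


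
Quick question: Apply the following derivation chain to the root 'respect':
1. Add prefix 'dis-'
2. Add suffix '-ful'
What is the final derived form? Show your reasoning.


Step 1: Add prefix 'dis-' to 'respect' = 'disrespect'
Step 2: Add suffix '-ful' to 'disrespect' = 'disrespectful'

disrespectful


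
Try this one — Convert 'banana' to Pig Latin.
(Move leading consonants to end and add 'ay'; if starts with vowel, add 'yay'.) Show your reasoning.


'banana': move consonant cluster 'b' to end and add 'ay': 'ananabay'.

ananabay


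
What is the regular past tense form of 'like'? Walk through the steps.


Apply rule: Add -d (word ends in -e). 'like' becomes 'liked'.

liked


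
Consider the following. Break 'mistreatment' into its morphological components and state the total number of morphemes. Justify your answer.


Step 1: Identify prefix: 'mis' (meaning: wrongly)
Step 2: Identify root: 'treat'
Step 3: Identify suffix(es): 'ment'
Decomposition: mis- (prefix: wrongly) + treat (root) + -ment (suffix: action/result)
Total morphemes: 3

3 morphemes (mis- (prefix: wrongly) + treat (root) + -ment (suffix: action/result))


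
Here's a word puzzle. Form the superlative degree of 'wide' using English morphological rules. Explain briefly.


Apply superlative formation (ends in e: add -st): 'wide' -> 'widest'.

widest


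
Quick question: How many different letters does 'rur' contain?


Unique letters in 'rur': {r, u} = 2 distinct letters.

2


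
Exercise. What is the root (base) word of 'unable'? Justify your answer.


Remove prefix 'un' from 'unable' to get root 'able'.

able


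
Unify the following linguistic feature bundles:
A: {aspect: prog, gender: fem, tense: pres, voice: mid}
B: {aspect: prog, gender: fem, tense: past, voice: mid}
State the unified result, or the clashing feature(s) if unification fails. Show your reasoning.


Compare features:
aspect: A=prog vs B=prog -> unified: prog
gender: A=fem vs B=fem -> unified: fem
tense: A=pres vs B=past -> CLASH
voice: A=mid vs B=mid -> unified: mid
Clash detected on feature 'tense' (pres vs past); unification fails.

CLASH on 'tense' (pres vs past)


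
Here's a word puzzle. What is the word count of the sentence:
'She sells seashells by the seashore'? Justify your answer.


Split into words: She | sells | seashells | by | the | seashore = 6 words.

6


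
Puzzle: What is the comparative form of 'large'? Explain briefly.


Apply comparative formation (ends in e: add -r): 'large' -> 'larger'.

larger


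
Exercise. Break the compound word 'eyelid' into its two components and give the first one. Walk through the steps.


Split 'eyelid' into 'eye' + 'lid'. The first part is 'eye'.

eye


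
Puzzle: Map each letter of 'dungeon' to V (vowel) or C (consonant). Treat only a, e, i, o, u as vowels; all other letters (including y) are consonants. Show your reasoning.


Letter mapping: d = C, u = V, n = C, g = C, e = V, o = V, n = C.

CVCCVVC


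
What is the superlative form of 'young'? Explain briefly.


Apply superlative formation (add -est): 'young' -> 'youngest'.

youngest


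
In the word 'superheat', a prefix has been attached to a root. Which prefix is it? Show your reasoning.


The word 'superheat' = 'super' (prefix) + 'heat' (root). The prefix is 'super'.

super


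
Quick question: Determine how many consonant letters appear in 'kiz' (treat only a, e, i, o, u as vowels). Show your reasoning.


Consonants in 'kiz': k, z = 2 consonants.

2


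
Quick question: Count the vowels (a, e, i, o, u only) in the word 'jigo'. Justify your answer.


Vowels in 'jigo': i, o = 2 vowels.

2


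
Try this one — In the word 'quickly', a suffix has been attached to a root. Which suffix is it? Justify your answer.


The word 'quickly' = 'quick' (root) + '-ly' (suffix). The suffix is '-ly'.

ly


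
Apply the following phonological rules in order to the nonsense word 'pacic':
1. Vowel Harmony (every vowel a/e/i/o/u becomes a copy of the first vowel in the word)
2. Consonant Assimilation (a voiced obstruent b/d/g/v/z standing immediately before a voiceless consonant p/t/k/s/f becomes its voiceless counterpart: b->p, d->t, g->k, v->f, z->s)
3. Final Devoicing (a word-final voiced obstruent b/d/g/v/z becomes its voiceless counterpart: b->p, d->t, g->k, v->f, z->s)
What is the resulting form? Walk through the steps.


Starting form: 'pacic'
Rule 1: Vowel Harmony: all vowels become 'a' (matching first vowel). 'pacic' -> 'pacac'
Rule 2: Consonant Assimilation: no voiced obstruent (b/d/g/v/z) stands immediately before a voiceless consonant (p/t/k/s/f). No change.
Rule 3: Final Devoicing: final consonant 'c' is not one of the voiced obstruents b/d/g/v/z. No change.
Final form: 'pacac'

pacac


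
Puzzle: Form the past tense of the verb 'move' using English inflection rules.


Apply rule: Add -d (word ends in -e). 'move' becomes 'moved'.

moved


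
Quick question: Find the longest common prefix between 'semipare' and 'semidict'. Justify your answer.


Compare from the start: 4 characters match: 'semi'. Mismatch at position 5: 'p' vs 'd'.

semi


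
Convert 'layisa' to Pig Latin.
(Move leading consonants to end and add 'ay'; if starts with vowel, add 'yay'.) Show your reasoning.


'layisa': move consonant cluster 'l' to end and add 'ay': 'ayisalay'.

ayisalay


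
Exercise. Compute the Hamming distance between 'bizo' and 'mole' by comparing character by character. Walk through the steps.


Alignment:
Position 1: 'b' vs 'm' = DIFFER
Position 2: 'i' vs 'o' = DIFFER
Position 3: 'z' vs 'l' = DIFFER
Position 4: 'o' vs 'e' = DIFFER
Total differences: 4

4


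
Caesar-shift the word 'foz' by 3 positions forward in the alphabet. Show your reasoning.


Shift each letter by 3: f -> i, o -> r, z -> c. Result: 'irc'.

irc


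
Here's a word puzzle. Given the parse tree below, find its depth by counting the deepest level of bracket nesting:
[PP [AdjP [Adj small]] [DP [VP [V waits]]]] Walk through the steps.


Count bracket nesting levels:
'[' at pos 0: depth = 1
'[' at pos 4: depth = 2
'[' at pos 10: depth = 3
'[' at pos 23: depth = 2
'[' at pos 27: depth = 3
'[' at pos 31: depth = 4
Maximum depth reached: 4

4


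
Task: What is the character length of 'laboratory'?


Spell out 'laboratory' and number each letter: l(1), a(2), b(3), o(4), r(5), a(6), t(7), o(8), r(9), y(10). Total: 10 letters.

10


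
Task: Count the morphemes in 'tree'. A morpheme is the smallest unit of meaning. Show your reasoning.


Decomposition: tree (free morpheme) = 1 morpheme(s)

1 morphemes


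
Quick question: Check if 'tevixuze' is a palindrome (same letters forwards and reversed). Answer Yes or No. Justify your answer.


Forward: 'tevixuze'
Reversed: 'ezuxivet'
They differ.

No


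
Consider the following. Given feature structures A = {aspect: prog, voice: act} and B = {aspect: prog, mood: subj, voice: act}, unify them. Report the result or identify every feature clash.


Compare features:
aspect: A=prog vs B=prog -> unified: prog
mood: A=_ vs B=subj -> unified: subj
voice: A=act vs B=act -> unified: act
No clashes found.

Unified: {aspect: prog, mood: subj, voice: act}


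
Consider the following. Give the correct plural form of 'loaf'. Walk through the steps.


Apply rule: Change -f to -ves. 'loaf' becomes 'loaves'.

loaves


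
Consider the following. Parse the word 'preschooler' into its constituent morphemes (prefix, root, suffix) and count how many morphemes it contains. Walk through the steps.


Step 1: Identify prefix: 'pre' (meaning: before)
Step 2: Identify root: 'school'
Step 3: Identify suffix(es): 'er'
Decomposition: pre- (prefix: before) + school (root) + -er (suffix: one who)
Total morphemes: 3

3 morphemes (pre- (prefix: before) + school (root) + -er (suffix: one who))


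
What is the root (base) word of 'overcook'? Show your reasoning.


Remove prefix 'over' from 'overcook' to get root 'cook'.

cook


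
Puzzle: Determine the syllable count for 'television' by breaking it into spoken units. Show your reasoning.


Break 'television' into syllables: tel-e-vi-sion -> tel | e | vi | sion = 4 syllables

4 syllables


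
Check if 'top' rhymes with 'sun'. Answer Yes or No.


Rime (stressed vowel + following sounds) of 'top': -op = /ɒp/
Rime of 'sun': -un = /ʌn/
/ɒp/ and /ʌn/ are different ending sounds, so the words do not rhyme.

No


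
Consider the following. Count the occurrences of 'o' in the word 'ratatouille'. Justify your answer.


Letter 'o' in 'ratatouille': found at position(s) 6 = 1 occurrence(s).

1


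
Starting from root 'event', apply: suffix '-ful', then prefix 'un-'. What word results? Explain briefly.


Step 1: Add suffix '-ful' to 'event' = 'eventful'
Step 2: Add prefix 'un-' to 'eventful' = 'uneventful'

uneventful


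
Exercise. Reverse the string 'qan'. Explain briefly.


Reverse 'qan' character by character: 'naq'.

naq


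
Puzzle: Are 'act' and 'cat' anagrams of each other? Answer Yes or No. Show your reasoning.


Sorted letters of 'act': 'act'
Sorted letters of 'cat': 'act'
They match.

Yes


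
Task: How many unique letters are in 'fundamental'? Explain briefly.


Unique letters in 'fundamental': {a, d, e, f, l, m, n, t, u} = 9 distinct letters.

9


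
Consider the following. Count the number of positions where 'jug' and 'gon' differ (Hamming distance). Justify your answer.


Alignment:
Position 1: 'j' vs 'g' = DIFFER
Position 2: 'u' vs 'o' = DIFFER
Position 3: 'g' vs 'n' = DIFFER
Total differences: 3

3


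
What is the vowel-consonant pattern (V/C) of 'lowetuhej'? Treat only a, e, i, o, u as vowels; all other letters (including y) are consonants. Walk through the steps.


Letter mapping: l = C, o = V, w = C, e = V, t = C, u = V, h = C, e = V, j = C.

CVCVCVCVC


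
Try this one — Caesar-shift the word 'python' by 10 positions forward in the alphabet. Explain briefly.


Shift each letter by 10: p -> z, y -> i, t -> d, h -> r, o -> y, n -> x. Result: 'zidryx'.

zidryx


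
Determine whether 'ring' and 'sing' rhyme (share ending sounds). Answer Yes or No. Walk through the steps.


Rime (stressed vowel + following sounds) of 'ring': -ing = /ɪŋ/
Rime of 'sing': -ing = /ɪŋ/
/ɪŋ/ and /ɪŋ/ are the same ending sound, so the words rhyme.

Yes


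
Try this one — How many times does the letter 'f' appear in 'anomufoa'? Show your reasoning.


Letter 'f' in 'anomufoa': found at position(s) 6 = 1 occurrence(s).

1


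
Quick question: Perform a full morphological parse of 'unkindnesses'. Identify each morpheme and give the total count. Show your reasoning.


Step 1: Identify prefix: 'un' (meaning: not/reverse)
Step 2: Identify root: 'kind'
Step 3: Identify suffix(es): 'ness, es'
Decomposition: un- (prefix: not/reverse) + kind (root) + -ness (suffix: state of) + -es (plural)
Total morphemes: 4

4 morphemes (un- (prefix: not/reverse) + kind (root) + -ness (suffix: state of) + -es (plural))


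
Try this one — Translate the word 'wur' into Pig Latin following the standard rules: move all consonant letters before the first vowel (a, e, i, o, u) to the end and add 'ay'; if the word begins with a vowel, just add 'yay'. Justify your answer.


'wur': move consonant cluster 'w' to end and add 'ay': 'urway'.

urway


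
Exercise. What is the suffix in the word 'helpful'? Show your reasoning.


The word 'helpful' = 'help' (root) + '-ful' (suffix). The suffix is '-ful'.

ful


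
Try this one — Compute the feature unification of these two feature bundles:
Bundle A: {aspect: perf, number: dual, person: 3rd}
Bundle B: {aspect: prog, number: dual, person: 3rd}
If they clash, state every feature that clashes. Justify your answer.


Compare features:
aspect: A=perf vs B=prog -> CLASH
number: A=dual vs B=dual -> unified: dual
person: A=3rd vs B=3rd -> unified: 3rd
Clash detected on feature 'aspect' (perf vs prog); unification fails.

CLASH on 'aspect' (perf vs prog)


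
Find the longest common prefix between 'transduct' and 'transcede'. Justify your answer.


Compare from the start: 5 characters match: 'trans'. Mismatch at position 6: 'd' vs 'c'.

trans


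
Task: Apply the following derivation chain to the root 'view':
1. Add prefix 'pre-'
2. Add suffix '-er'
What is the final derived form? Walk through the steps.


Step 1: Add prefix 'pre-' to 'view' = 'preview'
Step 2: Add suffix '-er' to 'preview' = 'previewer'

previewer


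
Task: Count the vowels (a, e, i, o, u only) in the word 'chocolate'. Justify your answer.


Vowels in 'chocolate': o, o, a, e = 4 vowels.

4


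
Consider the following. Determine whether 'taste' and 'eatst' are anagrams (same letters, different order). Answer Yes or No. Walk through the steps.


Sorted letters of 'taste': 'aestt'
Sorted letters of 'eatst': 'aestt'
They match.

Yes


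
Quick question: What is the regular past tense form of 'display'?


Apply rule: Add -ed. 'display' becomes 'displayed'.

displayed


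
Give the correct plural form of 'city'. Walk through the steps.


Apply rule: Change -y to -ies (consonant + y). 'city' becomes 'cities'.

cities


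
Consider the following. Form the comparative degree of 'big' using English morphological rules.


Apply comparative formation (double final consonant, add -er): 'big' -> 'bigger'.

bigger


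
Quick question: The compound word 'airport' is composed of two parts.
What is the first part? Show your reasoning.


Split 'airport' into 'air' + 'port'. The first part is 'air'.

air


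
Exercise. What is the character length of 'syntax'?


Spell out 'syntax' and number each letter: s(1), y(2), n(3), t(4), a(5), x(6). Total: 6 letters.

6


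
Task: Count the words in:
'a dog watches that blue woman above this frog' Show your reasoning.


Split into words: a | dog | watches | that | blue | woman | above | this | frog = 9 words.

9


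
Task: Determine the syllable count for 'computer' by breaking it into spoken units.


Break 'computer' into syllables: com-pu-ter -> com | pu | ter = 3 syllables

3 syllables


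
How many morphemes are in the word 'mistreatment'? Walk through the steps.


Decomposition: mis- (prefix) + treat (root) + -ment (suffix) = 3 morpheme(s)

3 morphemes


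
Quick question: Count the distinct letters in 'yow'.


Unique letters in 'yow': {o, w, y} = 3 distinct letters.

3


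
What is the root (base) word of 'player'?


Remove suffix '-er' from 'player' to get root 'play'.

play


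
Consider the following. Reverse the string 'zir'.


Reverse 'zir' character by character: 'riz'.

riz


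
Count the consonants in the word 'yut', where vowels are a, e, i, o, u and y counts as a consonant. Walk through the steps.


Consonants in 'yut': y, t = 2 consonants.

2


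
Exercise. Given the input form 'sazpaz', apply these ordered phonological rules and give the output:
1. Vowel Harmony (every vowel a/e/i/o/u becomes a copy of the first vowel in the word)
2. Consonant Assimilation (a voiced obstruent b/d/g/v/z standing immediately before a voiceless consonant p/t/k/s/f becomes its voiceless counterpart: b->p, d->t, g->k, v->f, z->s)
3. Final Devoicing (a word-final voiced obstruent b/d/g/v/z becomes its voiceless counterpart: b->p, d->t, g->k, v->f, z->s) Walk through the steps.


Starting form: 'sazpaz'
Rule 1: Vowel Harmony: all vowels already match. No change.
Rule 2: Consonant Assimilation: voiced obstruent before voiceless consonant becomes voiceless ('zp' -> 'sp'). 'sazpaz' -> 'saspaz'
Rule 3: Final Devoicing: word-final voiced obstruent 'z' becomes voiceless 's'. 'saspaz' -> 'saspas'
Final form: 'saspas'

saspas


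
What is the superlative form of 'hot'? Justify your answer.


Apply superlative formation (double final consonant, add -est): 'hot' -> 'hottest'.

hottest


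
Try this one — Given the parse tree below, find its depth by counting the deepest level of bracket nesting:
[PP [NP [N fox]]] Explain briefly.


Count bracket nesting levels:
'[' at pos 0: depth = 1
'[' at pos 4: depth = 2
'[' at pos 8: depth = 3
Maximum depth reached: 3

3


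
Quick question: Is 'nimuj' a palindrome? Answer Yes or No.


Forward: 'nimuj'
Reversed: 'jumin'
They differ.

No


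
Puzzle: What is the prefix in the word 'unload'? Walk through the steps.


The word 'unload' = 'un' (prefix) + 'load' (root). The prefix is 'un'.

un


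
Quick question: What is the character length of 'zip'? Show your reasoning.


Spell out 'zip' and number each letter: z(1), i(2), p(3). Total: 3 letters.

3


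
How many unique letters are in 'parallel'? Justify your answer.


Unique letters in 'parallel': {a, e, l, p, r} = 5 distinct letters.

5


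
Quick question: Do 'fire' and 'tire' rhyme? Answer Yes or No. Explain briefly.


Rime (stressed vowel + following sounds) of 'fire': -ire = /aɪər/
Rime of 'tire': -ire = /aɪər/
/aɪər/ and /aɪər/ are the same ending sound, so the words rhyme.

Yes


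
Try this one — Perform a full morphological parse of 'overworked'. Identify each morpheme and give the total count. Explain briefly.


Step 1: Identify prefix: 'over' (meaning: excessively)
Step 2: Identify root: 'work'
Step 3: Identify suffix(es): 'ed'
Decomposition: over- (prefix: excessively) + work (root) + -ed (suffix: past)
Total morphemes: 3

3 morphemes (over- (prefix: excessively) + work (root) + -ed (suffix: past))


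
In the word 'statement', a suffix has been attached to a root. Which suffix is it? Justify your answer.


The word 'statement' = 'state' (root) + '-ment' (suffix). The suffix is '-ment'.

ment


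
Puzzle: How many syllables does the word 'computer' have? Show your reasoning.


Break 'computer' into syllables: com-pu-ter -> com | pu | ter = 3 syllables

3 syllables


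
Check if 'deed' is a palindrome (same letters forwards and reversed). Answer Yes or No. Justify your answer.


Forward: 'deed'
Reversed: 'deed'
They are identical.

Yes


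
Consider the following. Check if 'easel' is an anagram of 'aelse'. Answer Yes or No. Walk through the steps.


Sorted letters of 'easel': 'aeels'
Sorted letters of 'aelse': 'aeels'
They match.

Yes


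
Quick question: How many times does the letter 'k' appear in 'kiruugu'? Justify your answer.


Letter 'k' in 'kiruugu': found at position(s) 1 = 1 occurrence(s).

1


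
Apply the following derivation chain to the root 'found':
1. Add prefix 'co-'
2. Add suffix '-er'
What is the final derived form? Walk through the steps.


Step 1: Add prefix 'co-' to 'found' = 'cofound'
Step 2: Add suffix '-er' to 'cofound' = 'cofounder'

cofounder


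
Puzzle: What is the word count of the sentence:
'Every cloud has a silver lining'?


Split into words: Every | cloud | has | a | silver | lining = 6 words.

6


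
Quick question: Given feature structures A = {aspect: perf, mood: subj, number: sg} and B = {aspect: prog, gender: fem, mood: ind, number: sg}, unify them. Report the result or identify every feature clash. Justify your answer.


Compare features:
aspect: A=perf vs B=prog -> CLASH
gender: A=_ vs B=fem -> unified: fem
mood: A=subj vs B=ind -> CLASH
number: A=sg vs B=sg -> unified: sg
Clashes detected on features 'aspect' (perf vs prog) and 'mood' (subj vs ind); unification fails.

CLASH on 'aspect' (perf vs prog) and 'mood' (subj vs ind)


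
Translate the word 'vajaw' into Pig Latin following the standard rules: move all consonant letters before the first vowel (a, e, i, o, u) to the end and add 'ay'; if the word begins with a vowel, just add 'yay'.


'vajaw': move consonant cluster 'v' to end and add 'ay': 'ajawvay'.

ajawvay


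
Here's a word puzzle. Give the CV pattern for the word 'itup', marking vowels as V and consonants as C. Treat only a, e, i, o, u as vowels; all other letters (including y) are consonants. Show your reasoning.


Letter mapping: i = V, t = C, u = V, p = C.

VCVC


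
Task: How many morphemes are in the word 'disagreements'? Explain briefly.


Decomposition: dis- (prefix) + agree (root) + -ment (suffix) + -s (plural) = 4 morpheme(s)

4 morphemes


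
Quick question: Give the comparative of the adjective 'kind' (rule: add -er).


Apply comparative formation (add -er): 'kind' -> 'kinder'.

kinder


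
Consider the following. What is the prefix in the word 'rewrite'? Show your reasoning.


The word 'rewrite' = 're' (prefix) + 'write' (root). The prefix is 're'.

re


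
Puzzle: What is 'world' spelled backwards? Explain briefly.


Reverse 'world' character by character: 'dlrow'.

dlrow


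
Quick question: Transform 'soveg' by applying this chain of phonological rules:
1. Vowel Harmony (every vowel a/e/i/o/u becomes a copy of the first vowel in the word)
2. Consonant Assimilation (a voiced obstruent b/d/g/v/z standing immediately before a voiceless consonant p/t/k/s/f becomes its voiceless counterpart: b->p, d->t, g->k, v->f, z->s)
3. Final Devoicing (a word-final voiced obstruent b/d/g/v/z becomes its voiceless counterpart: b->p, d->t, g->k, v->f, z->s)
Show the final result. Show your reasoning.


Starting form: 'soveg'
Rule 1: Vowel Harmony: all vowels become 'o' (matching first vowel). 'soveg' -> 'sovog'
Rule 2: Consonant Assimilation: no voiced obstruent (b/d/g/v/z) stands immediately before a voiceless consonant (p/t/k/s/f). No change.
Rule 3: Final Devoicing: word-final voiced obstruent 'g' becomes voiceless 'k'. 'sovog' -> 'sovok'
Final form: 'sovok'

sovok


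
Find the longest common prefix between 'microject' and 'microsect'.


Compare from the start: 5 characters match: 'micro'. Mismatch at position 6: 'j' vs 's'.

micro


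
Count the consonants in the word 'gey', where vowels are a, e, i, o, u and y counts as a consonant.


Consonants in 'gey': g, y = 2 consonants.

2


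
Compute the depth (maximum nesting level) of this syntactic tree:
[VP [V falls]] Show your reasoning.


Count bracket nesting levels:
'[' at pos 0: depth = 1
'[' at pos 4: depth = 2
Maximum depth reached: 2

2


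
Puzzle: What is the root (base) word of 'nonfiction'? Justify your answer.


Remove prefix 'non' from 'nonfiction' to get root 'fiction'.

fiction


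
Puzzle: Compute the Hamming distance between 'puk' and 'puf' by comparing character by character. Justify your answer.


Alignment:
Position 1: 'p' vs 'p' = match
Position 2: 'u' vs 'u' = match
Position 3: 'k' vs 'f' = DIFFER
Total differences: 1

1


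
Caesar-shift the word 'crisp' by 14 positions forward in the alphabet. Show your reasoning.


Shift each letter by 14: c -> q, r -> f, i -> w, s -> g, p -> d. Result: 'qfwgd'.

qfwgd


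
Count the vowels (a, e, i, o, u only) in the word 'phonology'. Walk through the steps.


Vowels in 'phonology': o, o, o = 3 vowels.

3
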